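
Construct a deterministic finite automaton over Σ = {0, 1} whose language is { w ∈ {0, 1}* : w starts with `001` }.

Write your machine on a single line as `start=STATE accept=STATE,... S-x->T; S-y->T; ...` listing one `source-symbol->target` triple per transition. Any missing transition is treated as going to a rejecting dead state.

start=q0; accept=q3; q0-0->q1; q0-1->q4; q1-0->q2; q1-1->q4; q2-0->q4; q2-1->q3; q3-0->q3; q3-1->q3; q4-0->q4; q4-1->q4

Check the first 3 symbols one by one: q0 through q2 record how many have matched `001` so far; any wrong symbol goes to the dead state q4. After all 3 match we enter the accepting sink q3.
A 5-state machine:
        0   1  
>  q0   q1  q4 
   q1   q2  q4 
   q2   q4  q3 
 * q3   q3  q3 
   q4   q4  q4 
(> = start, * = accepting)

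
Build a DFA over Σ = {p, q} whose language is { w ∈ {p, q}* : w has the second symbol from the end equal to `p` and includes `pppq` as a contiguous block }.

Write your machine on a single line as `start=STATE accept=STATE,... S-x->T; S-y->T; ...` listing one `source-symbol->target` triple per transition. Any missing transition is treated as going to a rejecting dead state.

Run two small machines in parallel and take their product. The first has 7 states tracking the last 2 symbols read; the second has 5 states tracking whether and how much of `pppq` has been seen. A product state is a pair (one from each), accepting exactly when both do.
With 12 states:
       p  q 
>  A   B  C 
   B   D  E 
   C   F  G 
   D   H  E 
   E   F  G 
   F   D  E 
   G   F  G 
   H   H  I 
 * I   J  K 
   J   L  I 
   K   J  K 
 * L   L  I 
(> = start, * = accepting)

start=A; accept=I,L; A-p->B; A-q->C; B-p->D; B-q->E; C-p->F; C-q->G; D-p->H; D-q->E; E-p->F; E-q->G; F-p->D; F-q->E; G-p->F; G-q->G; H-p->H; H-q->I; I-p->J; I-q->K; J-p->L; J-q->I; K-p->J; K-q->K; L-p->L; L-q->I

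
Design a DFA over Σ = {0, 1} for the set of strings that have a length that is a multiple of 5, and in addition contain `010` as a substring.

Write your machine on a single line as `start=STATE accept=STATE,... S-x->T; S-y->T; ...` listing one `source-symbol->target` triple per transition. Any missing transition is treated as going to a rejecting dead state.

Handle the two conditions separately and then intersect. One (5 states) tracks the input length modulo 5; the other (4 states) tracks whether and how much of `010` has been seen. Each combined state is a pair, one component from each; accept when both components accept.
With 20 states:
          0    1  
>  S0     S1   S2 
   S1     S3   S4 
   S2     S3   S5 
   S3     S6   S7 
   S4     S8   S9 
   S5     S6   S9 
   S6    S10  S11 
   S7    S12  S13 
   S8    S12  S12 
   S9    S10  S13 
   S10   S14  S15 
   S11   S16   S0 
   S12   S16  S16 
   S13   S14   S0 
   S14    S1  S17 
   S15   S18   S2 
 * S16   S18  S18 
   S17   S19   S5 
   S18   S19  S19 
   S19    S8   S8 
(> = start, * = accepting)

start=S0; accept=S16; S0-0->S1; S0-1->S2; S1-0->S3; S1-1->S4; S2-0->S3; S2-1->S5; S3-0->S6; S3-1->S7; S4-0->S8; S4-1->S9; S5-0->S6; S5-1->S9; S6-0->S10; S6-1->S11; S7-0->S12; S7-1->S13; S8-0->S12; S8-1->S12; S9-0->S10; S9-1->S13; S10-0->S14; S10-1->S15; S11-0->S16; S11-1->S0; S12-0->S16; S12-1->S16; S13-0->S14; S13-1->S0; S14-0->S1; S14-1->S17; S15-0->S18; S15-1->S2; S16-0->S18; S16-1->S18; S17-0->S19; S17-1->S5; S18-0->S19; S18-1->S19; S19-0->S8; S19-1->S8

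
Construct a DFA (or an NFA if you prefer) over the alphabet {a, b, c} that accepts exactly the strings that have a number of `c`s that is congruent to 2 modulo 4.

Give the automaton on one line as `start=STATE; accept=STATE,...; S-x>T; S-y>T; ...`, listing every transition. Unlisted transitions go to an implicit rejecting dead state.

start=S0; accept=S2; S0-a>S0; S0-b>S0; S0-c>S1; S1-a>S1; S1-b>S1; S1-c>S2; S2-a>S2; S2-b>S2; S2-c>S3; S3-a>S3; S3-b>S3; S3-c>S0

The only thing that matters is how many `c`s have appeared, reduced mod 4. Use one state per residue: S0 for 0, …, S3 for 3. Reading `c` moves to the next residue; anything else stays put. S2 is accepting.
A 4-state machine:
        a   b   c  
>  S0   S0  S0  S1 
   S1   S1  S1  S2 
 * S2   S2  S2  S3 
   S3   S3  S3  S0 
(> = start, * = accepting)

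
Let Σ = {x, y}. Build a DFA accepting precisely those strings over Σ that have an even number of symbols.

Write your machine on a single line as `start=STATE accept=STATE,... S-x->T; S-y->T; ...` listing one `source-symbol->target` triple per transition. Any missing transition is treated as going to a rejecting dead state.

Only the length mod 2 matters, so use a 2-cycle: from any state, every input symbol moves to the next state, wrapping q1 back to q0. Mark q0 accepting.
A 2-state machine:
        x   y  
>* q0   q1  q1 
   q1   q0  q0 
(> = start, * = accepting)

start=q0; accept=q0; q0-x->q1; q0-y->q1; q1-x->q0; q1-y->q0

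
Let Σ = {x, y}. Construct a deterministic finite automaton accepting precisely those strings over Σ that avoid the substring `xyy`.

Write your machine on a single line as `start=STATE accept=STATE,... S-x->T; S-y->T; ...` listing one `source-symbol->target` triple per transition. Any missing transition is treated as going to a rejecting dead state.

Track partial matches of the forbidden pattern `xyy`. State s3 is a dead state reached once `xyy` has occurred; every other state accepts. s0 means no part of `xyy` is currently matched.
With 4 states:
        x   y  
>* s0   s1  s0 
 * s1   s1  s2 
 * s2   s1  s3 
   s3   s3  s3 
(> = start, * = accepting)

start=s0; accept=s0,s1,s2; s0-x->s1; s0-y->s0; s1-x->s1; s1-y->s2; s2-x->s1; s2-y->s3; s3-x->s3; s3-y->s3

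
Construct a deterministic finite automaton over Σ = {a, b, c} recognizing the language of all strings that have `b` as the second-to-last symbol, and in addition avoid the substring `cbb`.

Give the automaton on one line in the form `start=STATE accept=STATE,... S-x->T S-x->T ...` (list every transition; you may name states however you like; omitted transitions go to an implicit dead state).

Handle the two conditions separately and then intersect. One (13 states) tracks the last 2 symbols read; the other (4 states) tracks partial matches of the forbidden pattern `cbb`. Each combined state is a pair, one component from each; accept when both components accept.
A 22-state machine:
          a    b    c  
>  q0     q1   q2   q3 
   q1     q4   q5   q6 
   q2     q7   q8   q9 
   q3    q10  q11  q12 
   q4     q4   q5   q6 
   q5     q7   q8   q9 
   q6    q10  q11  q12 
 * q7     q4   q5   q6 
 * q8     q7   q8   q9 
 * q9    q10  q11  q12 
   q10    q4   q5   q6 
   q11    q7  q13   q9 
   q12   q10  q11  q12 
   q13   q14  q13  q15 
   q14   q16  q17  q18 
   q15   q19  q20  q21 
   q16   q16  q17  q18 
   q17   q14  q13  q15 
   q18   q19  q20  q21 
   q19   q16  q17  q18 
   q20   q14  q13  q15 
   q21   q19  q20  q21 
(> = start, * = accepting)

start=q0 accept=q7,q8,q9 q0-a->q1 q0-b->q2 q0-c->q3 q1-a->q4 q1-b->q5 q1-c->q6 q2-a->q7 q2-b->q8 q2-c->q9 q3-a->q10 q3-b->q11 q3-c->q12 q4-a->q4 q4-b->q5 q4-c->q6 q5-a->q7 q5-b->q8 q5-c->q9 q6-a->q10 q6-b->q11 q6-c->q12 q7-a->q4 q7-b->q5 q7-c->q6 q8-a->q7 q8-b->q8 q8-c->q9 q9-a->q10 q9-b->q11 q9-c->q12 q10-a->q4 q10-b->q5 q10-c->q6 q11-a->q7 q11-b->q13 q11-c->q9 q12-a->q10 q12-b->q11 q12-c->q12 q13-a->q14 q13-b->q13 q13-c->q15 q14-a->q16 q14-b->q17 q14-c->q18 q15-a->q19 q15-b->q20 q15-c->q21 q16-a->q16 q16-b->q17 q16-c->q18 q17-a->q14 q17-b->q13 q17-c->q15 q18-a->q19 q18-b->q20 q18-c->q21 q19-a->q16 q19-b->q17 q19-c->q18 q20-a->q14 q20-b->q13 q20-c->q15 q21-a->q19 q21-b->q20 q21-c->q21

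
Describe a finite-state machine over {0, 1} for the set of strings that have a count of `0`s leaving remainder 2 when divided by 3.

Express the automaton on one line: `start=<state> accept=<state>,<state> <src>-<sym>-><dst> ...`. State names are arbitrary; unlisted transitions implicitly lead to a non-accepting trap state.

start=A accept=C A-0->B A-1->A B-0->C B-1->B C-0->A C-1->C

The only thing that matters is how many `0`s have appeared, reduced mod 3. Use one state per residue: A for 0, …, C for 2. Reading `0` moves to the next residue; anything else stays put. C is accepting.
       0  1 
>  A   B  A 
   B   C  B 
 * C   A  C 
(> = start, * = accepting)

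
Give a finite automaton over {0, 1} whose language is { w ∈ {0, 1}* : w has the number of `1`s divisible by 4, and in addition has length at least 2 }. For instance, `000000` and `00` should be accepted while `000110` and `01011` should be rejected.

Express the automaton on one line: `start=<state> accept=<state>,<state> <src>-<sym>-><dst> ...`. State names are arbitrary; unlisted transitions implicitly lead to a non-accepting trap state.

start=s0 accept=s3 s0-0->s1 s0-1->s2 s1-0->s3 s1-1->s2 s2-0->s2 s2-1->s4 s3-0->s3 s3-1->s2 s4-0->s4 s4-1->s5 s5-0->s5 s5-1->s3

Handle the two conditions separately and then intersect. The first has 4 states tracking the count of `1`s modulo 4; the second has 4 states tracking the input length, saturating at 3. A product state is a pair (one from each), accepting exactly when both do. After merging equivalent states the machine shrinks.
A 6-state machine:
        0   1  
>  s0   s1  s2 
   s1   s3  s2 
   s2   s2  s4 
 * s3   s3  s2 
   s4   s4  s5 
   s5   s5  s3 
(> = start, * = accepting)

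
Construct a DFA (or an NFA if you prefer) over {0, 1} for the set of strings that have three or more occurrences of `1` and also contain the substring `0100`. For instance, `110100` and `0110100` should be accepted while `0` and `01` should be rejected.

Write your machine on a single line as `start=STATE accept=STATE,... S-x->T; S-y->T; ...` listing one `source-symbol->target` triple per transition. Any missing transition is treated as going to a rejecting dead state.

Run two small machines in parallel and take their product. The first has 5 states tracking the count of `1`s, saturating at 4; the second has 5 states tracking whether and how much of `0100` has been seen. A product state is a pair (one from each), accepting exactly when both do.
A 22-state machine:
          0    1  
>  q0     q1   q2 
   q1     q1   q3 
   q2     q4   q5 
   q3     q6   q5 
   q4     q4   q7 
   q5     q8   q9 
   q6    q10   q7 
   q7    q11   q9 
   q8     q8  q12 
   q9    q13  q14 
   q10   q10  q15 
   q11   q15  q12 
   q12   q16  q14 
   q13   q13  q17 
   q14   q18  q14 
   q15   q15  q19 
   q16   q19  q17 
   q17   q20  q14 
   q18   q18  q17 
 * q19   q19  q21 
   q20   q21  q17 
 * q21   q21  q21 
(> = start, * = accepting)

start=q0; accept=q19,q21; q0-0->q1; q0-1->q2; q1-0->q1; q1-1->q3; q2-0->q4; q2-1->q5; q3-0->q6; q3-1->q5; q4-0->q4; q4-1->q7; q5-0->q8; q5-1->q9; q6-0->q10; q6-1->q7; q7-0->q11; q7-1->q9; q8-0->q8; q8-1->q12; q9-0->q13; q9-1->q14; q10-0->q10; q10-1->q15; q11-0->q15; q11-1->q12; q12-0->q16; q12-1->q14; q13-0->q13; q13-1->q17; q14-0->q18; q14-1->q14; q15-0->q15; q15-1->q19; q16-0->q19; q16-1->q17; q17-0->q20; q17-1->q14; q18-0->q18; q18-1->q17; q19-0->q19; q19-1->q21; q20-0->q21; q20-1->q17; q21-0->q21; q21-1->q21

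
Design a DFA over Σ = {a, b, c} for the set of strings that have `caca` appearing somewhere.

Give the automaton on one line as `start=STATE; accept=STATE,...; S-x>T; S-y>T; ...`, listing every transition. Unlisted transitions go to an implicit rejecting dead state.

Track how much of `caca` has been matched so far: state s0 is no progress, s4 is the absorbing accept state reached once `caca` has occurred. Intermediate states record partial matches; on a mismatch, fall back to the longest reusable overlap.
5 states suffice.
        a   b   c  
>  s0   s0  s0  s1 
   s1   s2  s0  s1 
   s2   s0  s0  s3 
   s3   s4  s0  s1 
 * s4   s4  s4  s4 
(> = start, * = accepting)

start=s0; accept=s4; s0-a>s0; s0-b>s0; s0-c>s1; s1-a>s2; s1-b>s0; s1-c>s1; s2-a>s0; s2-b>s0; s2-c>s3; s3-a>s4; s3-b>s0; s3-c>s1; s4-a>s4; s4-b>s4; s4-c>s4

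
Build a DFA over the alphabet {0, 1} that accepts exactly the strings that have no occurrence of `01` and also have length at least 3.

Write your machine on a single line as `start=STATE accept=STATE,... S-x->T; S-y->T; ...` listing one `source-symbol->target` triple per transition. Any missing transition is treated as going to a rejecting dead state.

Handle the two conditions separately and then intersect. One (3 states) tracks partial matches of the forbidden pattern `01`; the other (5 states) tracks the input length, saturating at 4. Each combined state is a pair, one component from each; accept when both components accept.
A 12-state machine:
          0    1  
>  q0     q1   q2 
   q1     q3   q4 
   q2     q3   q5 
   q3     q6   q7 
   q4     q7   q7 
   q5     q6   q8 
 * q6     q9  q10 
   q7    q10  q10 
 * q8     q9  q11 
 * q9     q9  q10 
   q10   q10  q10 
 * q11    q9  q11 
(> = start, * = accepting)

start=q0; accept=q6,q8,q9,q11; q0-0->q1; q0-1->q2; q1-0->q3; q1-1->q4; q2-0->q3; q2-1->q5; q3-0->q6; q3-1->q7; q4-0->q7; q4-1->q7; q5-0->q6; q5-1->q8; q6-0->q9; q6-1->q10; q7-0->q10; q7-1->q10; q8-0->q9; q8-1->q11; q9-0->q9; q9-1->q10; q10-0->q10; q10-1->q10; q11-0->q9; q11-1->q11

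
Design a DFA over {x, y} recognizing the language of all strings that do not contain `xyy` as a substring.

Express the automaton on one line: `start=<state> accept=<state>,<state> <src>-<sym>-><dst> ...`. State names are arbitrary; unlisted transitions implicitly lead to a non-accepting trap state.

This is the complement of 'contains `xyy`'. Use the same substring-matching states — q0 through q3 holding how much of `xyy` has just been matched — but flip the accepting set: everything except the trap q3 accepts.
A 4-state machine:
        x   y  
>* q0   q1  q0 
 * q1   q1  q2 
 * q2   q1  q3 
   q3   q3  q3 
(> = start, * = accepting)

start=q0 accept=q0,q1,q2 q0-x->q1 q0-y->q0 q1-x->q1 q1-y->q2 q2-x->q1 q2-y->q3 q3-x->q3 q3-y->q3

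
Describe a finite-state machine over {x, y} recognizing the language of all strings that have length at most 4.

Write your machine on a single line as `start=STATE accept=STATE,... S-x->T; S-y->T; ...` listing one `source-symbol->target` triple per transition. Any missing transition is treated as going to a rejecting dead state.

Count input length up to 5: every symbol moves from A toward F, which means 'more than 4' and absorbs. Accept from {A, B, C, D, E}.
A 6-state machine:
       x  y 
>* A   B  B 
 * B   C  C 
 * C   D  D 
 * D   E  E 
 * E   F  F 
   F   F  F 
(> = start, * = accepting)

start=A; accept=A,B,C,D,E; A-x->B; A-y->B; B-x->C; B-y->C; C-x->D; C-y->D; D-x->E; D-y->E; E-x->F; E-y->F; F-x->F; F-y->F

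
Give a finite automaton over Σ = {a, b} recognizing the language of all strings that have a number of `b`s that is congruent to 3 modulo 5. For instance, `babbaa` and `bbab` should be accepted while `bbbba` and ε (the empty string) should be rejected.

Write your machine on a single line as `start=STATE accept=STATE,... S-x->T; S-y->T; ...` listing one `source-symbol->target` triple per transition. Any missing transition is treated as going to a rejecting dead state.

start=q0; accept=q3; q0-a->q0; q0-b->q1; q1-a->q1; q1-b->q2; q2-a->q2; q2-b->q3; q3-a->q3; q3-b->q4; q4-a->q4; q4-b->q0

Keep the running count of `b`s modulo 5: each `b` advances along the cycle q0 → q1 → q2 → q3 → q4 → q0 while other symbols loop. Accept at q3.
A 5-state machine:
        a   b  
>  q0   q0  q1 
   q1   q1  q2 
   q2   q2  q3 
 * q3   q3  q4 
   q4   q4  q0 
(> = start, * = accepting)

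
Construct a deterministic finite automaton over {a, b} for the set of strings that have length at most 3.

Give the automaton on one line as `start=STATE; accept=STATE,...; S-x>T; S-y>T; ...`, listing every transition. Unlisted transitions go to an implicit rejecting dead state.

Count input length up to 4: every symbol moves from q0 toward q4, which means 'more than 3' and absorbs. Accept from {q0, q1, q2, q3}.
5 states suffice.
        a   b  
>* q0   q1  q1 
 * q1   q2  q2 
 * q2   q3  q3 
 * q3   q4  q4 
   q4   q4  q4 
(> = start, * = accepting)

start=q0; accept=q0,q1,q2,q3; q0-a>q1; q0-b>q1; q1-a>q2; q1-b>q2; q2-a>q3; q2-b>q3; q3-a>q4; q3-b>q4; q4-a>q4; q4-b>q4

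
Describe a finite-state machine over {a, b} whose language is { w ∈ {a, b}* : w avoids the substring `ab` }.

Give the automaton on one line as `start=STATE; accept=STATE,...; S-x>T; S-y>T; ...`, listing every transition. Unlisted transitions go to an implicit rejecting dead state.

This is the complement of 'contains `ab`'. Use the same substring-matching states — q0 through q2 holding how much of `ab` has just been matched — but flip the accepting set: everything except the trap q2 accepts.
A 3-state machine:
        a   b  
>* q0   q1  q0 
 * q1   q1  q2 
   q2   q2  q2 
(> = start, * = accepting)

start=q0; accept=q0,q1; q0-a>q1; q0-b>q0; q1-a>q1; q1-b>q2; q2-a>q2; q2-b>q2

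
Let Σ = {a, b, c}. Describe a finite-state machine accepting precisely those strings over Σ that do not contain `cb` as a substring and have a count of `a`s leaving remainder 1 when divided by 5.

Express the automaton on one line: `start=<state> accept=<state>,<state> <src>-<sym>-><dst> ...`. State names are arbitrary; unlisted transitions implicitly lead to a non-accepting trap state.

Handle the two conditions separately and then intersect. One (3 states) tracks partial matches of the forbidden pattern `cb`; the other (5 states) tracks the count of `a`s modulo 5. Each combined state is a pair, one component from each; accept when both components accept. Equivalent product states are then merged.
11 states suffice.
          a    b    c  
>  q0     q1   q0   q2 
 * q1     q3   q1   q4 
   q2     q1   q5   q2 
   q3     q6   q3   q7 
 * q4     q3   q5   q4 
   q5     q5   q5   q5 
   q6     q8   q6   q9 
   q7     q6   q5   q7 
   q8     q0   q8  q10 
   q9     q8   q5   q9 
   q10    q0   q5  q10 
(> = start, * = accepting)

start=q0 accept=q1,q4 q0-a->q1 q0-b->q0 q0-c->q2 q1-a->q3 q1-b->q1 q1-c->q4 q2-a->q1 q2-b->q5 q2-c->q2 q3-a->q6 q3-b->q3 q3-c->q7 q4-a->q3 q4-b->q5 q4-c->q4 q5-a->q5 q5-b->q5 q5-c->q5 q6-a->q8 q6-b->q6 q6-c->q9 q7-a->q6 q7-b->q5 q7-c->q7 q8-a->q0 q8-b->q8 q8-c->q10 q9-a->q8 q9-b->q5 q9-c->q9 q10-a->q0 q10-b->q5 q10-c->q10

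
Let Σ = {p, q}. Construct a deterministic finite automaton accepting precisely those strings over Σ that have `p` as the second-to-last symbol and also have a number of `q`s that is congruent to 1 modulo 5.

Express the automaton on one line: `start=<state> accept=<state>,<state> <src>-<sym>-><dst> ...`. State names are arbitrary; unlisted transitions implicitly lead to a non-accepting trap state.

Handle the two conditions separately and then intersect. One (7 states) tracks the last 2 symbols read; the other (5 states) tracks the count of `q`s modulo 5. Each combined state is a pair, one component from each; accept when both components accept. Minimizing collapses redundant product states.
9 states suffice.
        p   q  
>  S0   S1  S2 
   S1   S1  S3 
   S2   S4  S5 
 * S3   S4  S5 
   S4   S6  S5 
   S5   S5  S7 
 * S6   S6  S5 
   S7   S7  S8 
   S8   S8  S0 
(> = start, * = accepting)

start=S0 accept=S3,S6 S0-p->S1 S0-q->S2 S1-p->S1 S1-q->S3 S2-p->S4 S2-q->S5 S3-p->S4 S3-q->S5 S4-p->S6 S4-q->S5 S5-p->S5 S5-q->S7 S6-p->S6 S6-q->S5 S7-p->S7 S7-q->S8 S8-p->S8 S8-q->S0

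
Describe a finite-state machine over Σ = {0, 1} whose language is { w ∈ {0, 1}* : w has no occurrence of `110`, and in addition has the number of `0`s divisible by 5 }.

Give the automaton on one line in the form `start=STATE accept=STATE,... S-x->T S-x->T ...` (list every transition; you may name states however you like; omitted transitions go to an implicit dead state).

start=A accept=A,C,F A-0->B A-1->C B-0->D B-1->E C-0->B C-1->F D-0->G D-1->H E-0->D E-1->I F-0->I F-1->F G-0->J G-1->K H-0->G H-1->I I-0->I I-1->I J-0->A J-1->L K-0->J K-1->I L-0->A L-1->I

Build one automaton per condition and run them in lockstep. One (4 states) tracks partial matches of the forbidden pattern `110`; the other (5 states) tracks the count of `0`s modulo 5. Each combined state is a pair, one component from each; accept when both components accept. After merging equivalent states the machine shrinks.
       0  1 
>* A   B  C 
   B   D  E 
 * C   B  F 
   D   G  H 
   E   D  I 
 * F   I  F 
   G   J  K 
   H   G  I 
   I   I  I 
   J   A  L 
   K   J  I 
   L   A  I 
(> = start, * = accepting)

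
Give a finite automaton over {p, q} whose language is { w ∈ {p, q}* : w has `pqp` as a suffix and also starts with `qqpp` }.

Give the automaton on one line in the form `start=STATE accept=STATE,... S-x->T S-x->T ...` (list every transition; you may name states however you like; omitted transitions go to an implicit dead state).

Handle the two conditions separately and then intersect. One (4 states) tracks how much of the suffix `pqp` has currently been matched; the other (6 states) tracks whether the input so far still matches the prefix `qqpp`. Each combined state is a pair, one component from each; accept when both components accept.
12 states suffice.
          p    q  
>  S0     S1   S2 
   S1     S1   S3 
   S2     S1   S4 
   S3     S5   S6 
   S4     S7   S6 
   S5     S1   S3 
   S6     S1   S6 
   S7     S8   S3 
   S8     S8   S9 
   S9    S10  S11 
 * S10    S8   S9 
   S11    S8  S11 
(> = start, * = accepting)

start=S0 accept=S10 S0-p->S1 S0-q->S2 S1-p->S1 S1-q->S3 S2-p->S1 S2-q->S4 S3-p->S5 S3-q->S6 S4-p->S7 S4-q->S6 S5-p->S1 S5-q->S3 S6-p->S1 S6-q->S6 S7-p->S8 S7-q->S3 S8-p->S8 S8-q->S9 S9-p->S10 S9-q->S11 S10-p->S8 S10-q->S9 S11-p->S8 S11-q->S11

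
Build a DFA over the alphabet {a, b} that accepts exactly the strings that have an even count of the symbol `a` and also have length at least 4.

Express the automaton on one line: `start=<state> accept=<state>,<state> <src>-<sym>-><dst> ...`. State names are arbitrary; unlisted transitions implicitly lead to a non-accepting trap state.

start=S0 accept=S7 S0-a->S1 S0-b->S2 S1-a->S3 S1-b->S4 S2-a->S4 S2-b->S3 S3-a->S5 S3-b->S6 S4-a->S6 S4-b->S5 S5-a->S7 S5-b->S5 S6-a->S5 S6-b->S7 S7-a->S5 S7-b->S7

Handle the two conditions separately and then intersect. One (2 states) tracks the count of `a`s modulo 2; the other (6 states) tracks the input length, saturating at 5. Each combined state is a pair, one component from each; accept when both components accept. After merging equivalent states the machine shrinks.
With 8 states:
        a   b  
>  S0   S1  S2 
   S1   S3  S4 
   S2   S4  S3 
   S3   S5  S6 
   S4   S6  S5 
   S5   S7  S5 
   S6   S5  S7 
 * S7   S5  S7 
(> = start, * = accepting)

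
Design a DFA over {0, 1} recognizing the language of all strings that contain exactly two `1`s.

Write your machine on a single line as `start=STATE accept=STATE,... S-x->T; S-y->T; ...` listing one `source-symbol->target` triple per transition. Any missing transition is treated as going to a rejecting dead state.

Count `1`s, saturating at 3: states q0 through q2 mean 0 through 2 `1`s seen; q3 means more than 2. Each `1` increments (capped at q3); other symbols loop. Accept from {q2}.
With 4 states:
        0   1  
>  q0   q0  q1 
   q1   q1  q2 
 * q2   q2  q3 
   q3   q3  q3 
(> = start, * = accepting)

start=q0; accept=q2; q0-0->q0; q0-1->q1; q1-0->q1; q1-1->q2; q2-0->q2; q2-1->q3; q3-0->q3; q3-1->q3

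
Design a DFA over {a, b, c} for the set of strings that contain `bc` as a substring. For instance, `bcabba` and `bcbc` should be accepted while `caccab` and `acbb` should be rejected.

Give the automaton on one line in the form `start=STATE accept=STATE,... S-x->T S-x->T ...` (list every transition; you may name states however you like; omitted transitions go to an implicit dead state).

start=S0 accept=S2 S0-a->S0 S0-b->S1 S0-c->S0 S1-a->S0 S1-b->S1 S1-c->S2 S2-a->S2 S2-b->S2 S2-c->S2

Track how much of `bc` has been matched so far: state S0 is no progress, S2 is the absorbing accept state reached once `bc` has occurred. Intermediate states record partial matches; on a mismatch, fall back to the longest reusable overlap.
A 3-state machine:
        a   b   c  
>  S0   S0  S1  S0 
   S1   S0  S1  S2 
 * S2   S2  S2  S2 
(> = start, * = accepting)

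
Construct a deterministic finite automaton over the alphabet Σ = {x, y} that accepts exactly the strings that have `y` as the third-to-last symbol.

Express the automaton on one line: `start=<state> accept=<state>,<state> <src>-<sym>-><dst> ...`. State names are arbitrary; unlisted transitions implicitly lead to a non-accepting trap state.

A DFA must remember the last 3 symbols (since which symbol is third-to-last isn't known until the input ends). Use one state per possible window of the last ≤3 symbols; accept from those whose window starts with `y`.
       x  y 
>  A   B  C 
   B   D  E 
   C   F  G 
   D   H  I 
   E   J  K 
   F   L  M 
   G   N  O 
   H   H  I 
   I   J  K 
   J   L  M 
   K   N  O 
 * L   H  I 
 * M   J  K 
 * N   L  M 
 * O   N  O 
(> = start, * = accepting)

start=A accept=L,M,N,O A-x->B A-y->C B-x->D B-y->E C-x->F C-y->G D-x->H D-y->I E-x->J E-y->K F-x->L F-y->M G-x->N G-y->O H-x->H H-y->I I-x->J I-y->K J-x->L J-y->M K-x->N K-y->O L-x->H L-y->I M-x->J M-y->K N-x->L N-y->M O-x->N O-y->O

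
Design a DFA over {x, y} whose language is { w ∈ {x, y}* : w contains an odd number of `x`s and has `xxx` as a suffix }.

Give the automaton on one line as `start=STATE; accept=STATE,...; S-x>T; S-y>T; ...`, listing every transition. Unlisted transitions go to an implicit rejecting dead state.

start=S0; accept=S4; S0-x>S1; S0-y>S0; S1-x>S2; S1-y>S3; S2-x>S4; S2-y>S0; S3-x>S5; S3-y>S3; S4-x>S6; S4-y>S3; S5-x>S7; S5-y>S0; S6-x>S4; S6-y>S0; S7-x>S6; S7-y>S3

Build one automaton per condition and run them in lockstep. One (2 states) tracks the count of `x`s modulo 2; the other (4 states) tracks how much of the suffix `xxx` has currently been matched. Each combined state is a pair, one component from each; accept when both components accept.
With 8 states:
        x   y  
>  S0   S1  S0 
   S1   S2  S3 
   S2   S4  S0 
   S3   S5  S3 
 * S4   S6  S3 
   S5   S7  S0 
   S6   S4  S0 
   S7   S6  S3 
(> = start, * = accepting)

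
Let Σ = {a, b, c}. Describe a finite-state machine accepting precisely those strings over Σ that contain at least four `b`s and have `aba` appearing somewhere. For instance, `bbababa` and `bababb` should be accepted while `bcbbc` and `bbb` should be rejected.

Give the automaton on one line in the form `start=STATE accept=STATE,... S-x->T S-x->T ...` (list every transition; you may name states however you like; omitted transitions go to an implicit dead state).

Handle the two conditions separately and then intersect. The first has 6 states tracking the count of `b`s, saturating at 5; the second has 4 states tracking whether and how much of `aba` has been seen. A product state is a pair (one from each), accepting exactly when both do. After merging equivalent states the machine shrinks.
16 states suffice.
          a    b    c  
>  q0     q1   q2   q0 
   q1     q1   q3   q0 
   q2     q4   q5   q2 
   q3     q6   q5   q2 
   q4     q4   q7   q2 
   q5     q8   q9   q5 
   q6     q6  q10   q6 
   q7    q10   q9   q5 
   q8     q8  q11   q5 
   q9    q12   q9   q9 
   q10   q10  q13  q10 
   q11   q13   q9   q9 
   q12   q12  q14   q9 
   q13   q13  q15  q13 
   q14   q15   q9   q9 
 * q15   q15  q15  q15 
(> = start, * = accepting)

start=q0 accept=q15 q0-a->q1 q0-b->q2 q0-c->q0 q1-a->q1 q1-b->q3 q1-c->q0 q2-a->q4 q2-b->q5 q2-c->q2 q3-a->q6 q3-b->q5 q3-c->q2 q4-a->q4 q4-b->q7 q4-c->q2 q5-a->q8 q5-b->q9 q5-c->q5 q6-a->q6 q6-b->q10 q6-c->q6 q7-a->q10 q7-b->q9 q7-c->q5 q8-a->q8 q8-b->q11 q8-c->q5 q9-a->q12 q9-b->q9 q9-c->q9 q10-a->q10 q10-b->q13 q10-c->q10 q11-a->q13 q11-b->q9 q11-c->q9 q12-a->q12 q12-b->q14 q12-c->q9 q13-a->q13 q13-b->q15 q13-c->q13 q14-a->q15 q14-b->q9 q14-c->q9 q15-a->q15 q15-b->q15 q15-c->q15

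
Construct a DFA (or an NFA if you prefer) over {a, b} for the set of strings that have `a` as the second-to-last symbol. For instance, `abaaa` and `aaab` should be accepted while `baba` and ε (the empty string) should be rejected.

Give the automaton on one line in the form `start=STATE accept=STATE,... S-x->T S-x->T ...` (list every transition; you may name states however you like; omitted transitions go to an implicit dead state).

Because acceptance depends on a position counted from the end, the machine has to buffer the most recent 2 symbols. Make each state the string of the last up-to-2 symbols read; on input `x` shift the window left and append `x`. Accept when the buffered window has length 2 and begins with `a`.
A 7-state machine:
        a   b  
>  S0   S1  S2 
   S1   S3  S4 
   S2   S5  S6 
 * S3   S3  S4 
 * S4   S5  S6 
   S5   S3  S4 
   S6   S5  S6 
(> = start, * = accepting)

start=S0 accept=S3,S4 S0-a->S1 S0-b->S2 S1-a->S3 S1-b->S4 S2-a->S5 S2-b->S6 S3-a->S3 S3-b->S4 S4-a->S5 S4-b->S6 S5-a->S3 S5-b->S4 S6-a->S5 S6-b->S6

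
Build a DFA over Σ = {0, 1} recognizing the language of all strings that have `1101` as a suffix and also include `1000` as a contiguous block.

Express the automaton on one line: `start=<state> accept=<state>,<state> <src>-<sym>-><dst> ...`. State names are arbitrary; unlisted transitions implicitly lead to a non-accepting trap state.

start=A accept=L A-0->A A-1->B B-0->C B-1->D C-0->E C-1->B D-0->F D-1->D E-0->G E-1->B F-0->E F-1->H G-0->G G-1->I H-0->C H-1->D I-0->G I-1->J J-0->K J-1->J K-0->G K-1->L L-0->G L-1->J

Run two small machines in parallel and take their product. The first has 5 states tracking how much of the suffix `1101` has currently been matched; the second has 5 states tracking whether and how much of `1000` has been seen. A product state is a pair (one from each), accepting exactly when both do.
With 12 states:
       0  1 
>  A   A  B 
   B   C  D 
   C   E  B 
   D   F  D 
   E   G  B 
   F   E  H 
   G   G  I 
   H   C  D 
   I   G  J 
   J   K  J 
   K   G  L 
 * L   G  J 
(> = start, * = accepting)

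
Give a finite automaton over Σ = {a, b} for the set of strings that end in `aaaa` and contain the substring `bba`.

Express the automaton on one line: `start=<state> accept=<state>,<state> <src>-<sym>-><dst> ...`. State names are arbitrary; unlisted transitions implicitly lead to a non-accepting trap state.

Handle the two conditions separately and then intersect. The first has 5 states tracking how much of the suffix `aaaa` has currently been matched; the second has 4 states tracking whether and how much of `bba` has been seen. A product state is a pair (one from each), accepting exactly when both do.
A 12-state machine:
          a    b  
>  q0     q1   q2 
   q1     q3   q2 
   q2     q1   q4 
   q3     q5   q2 
   q4     q6   q4 
   q5     q7   q2 
   q6     q8   q9 
   q7     q7   q2 
   q8    q10   q9 
   q9     q6   q9 
   q10   q11   q9 
 * q11   q11   q9 
(> = start, * = accepting)

start=q0 accept=q11 q0-a->q1 q0-b->q2 q1-a->q3 q1-b->q2 q2-a->q1 q2-b->q4 q3-a->q5 q3-b->q2 q4-a->q6 q4-b->q4 q5-a->q7 q5-b->q2 q6-a->q8 q6-b->q9 q7-a->q7 q7-b->q2 q8-a->q10 q8-b->q9 q9-a->q6 q9-b->q9 q10-a->q11 q10-b->q9 q11-a->q11 q11-b->q9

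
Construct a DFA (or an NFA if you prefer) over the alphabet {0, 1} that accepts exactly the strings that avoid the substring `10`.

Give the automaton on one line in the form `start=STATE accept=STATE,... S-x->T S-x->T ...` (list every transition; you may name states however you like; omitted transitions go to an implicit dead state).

start=q0 accept=q0,q1 q0-0->q0 q0-1->q1 q1-0->q2 q1-1->q1 q2-0->q2 q2-1->q2

This is the complement of 'contains `10`'. Use the same substring-matching states — q0 through q2 holding how much of `10` has just been matched — but flip the accepting set: everything except the trap q2 accepts.
With 3 states:
        0   1  
>* q0   q0  q1 
 * q1   q2  q1 
   q2   q2  q2 
(> = start, * = accepting)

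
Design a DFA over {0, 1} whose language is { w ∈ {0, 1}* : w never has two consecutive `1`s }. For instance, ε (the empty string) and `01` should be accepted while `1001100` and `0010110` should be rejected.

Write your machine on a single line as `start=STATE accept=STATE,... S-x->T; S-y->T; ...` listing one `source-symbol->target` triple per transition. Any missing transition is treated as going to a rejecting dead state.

start=S0; accept=S0,S1; S0-0->S0; S0-1->S1; S1-0->S0; S1-1->S2; S2-0->S2; S2-1->S2

This is the complement of 'contains `11`'. Use the same substring-matching states — S0 through S2 holding how much of `11` has just been matched — but flip the accepting set: everything except the trap S2 accepts.
3 states suffice.
        0   1  
>* S0   S0  S1 
 * S1   S0  S2 
   S2   S2  S2 
(> = start, * = accepting)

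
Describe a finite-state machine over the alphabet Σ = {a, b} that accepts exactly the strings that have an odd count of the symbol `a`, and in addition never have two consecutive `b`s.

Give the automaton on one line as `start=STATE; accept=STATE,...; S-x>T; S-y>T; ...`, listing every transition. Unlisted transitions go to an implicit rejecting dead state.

Handle the two conditions separately and then intersect. The first has 2 states tracking the count of `a`s modulo 2; the second has 3 states tracking partial matches of the forbidden pattern `bb`. A product state is a pair (one from each), accepting exactly when both do.
A 6-state machine:
        a   b  
>  s0   s1  s2 
 * s1   s0  s3 
   s2   s1  s4 
 * s3   s0  s5 
   s4   s5  s4 
   s5   s4  s5 
(> = start, * = accepting)

start=s0; accept=s1,s3; s0-a>s1; s0-b>s2; s1-a>s0; s1-b>s3; s2-a>s1; s2-b>s4; s3-a>s0; s3-b>s5; s4-a>s5; s4-b>s4; s5-a>s4; s5-b>s5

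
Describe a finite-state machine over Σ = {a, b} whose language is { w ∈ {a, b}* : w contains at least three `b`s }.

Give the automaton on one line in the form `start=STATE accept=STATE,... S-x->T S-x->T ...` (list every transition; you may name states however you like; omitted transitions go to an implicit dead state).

Count `b`s, saturating at 4: states s0 through s3 mean 0 through 3 `b`s seen; s4 means more than 3. Each `b` increments (capped at s4); other symbols loop. Accept from {s3, s4}.
A 5-state machine:
        a   b  
>  s0   s0  s1 
   s1   s1  s2 
   s2   s2  s3 
 * s3   s3  s4 
 * s4   s4  s4 
(> = start, * = accepting)

start=s0 accept=s3,s4 s0-a->s0 s0-b->s1 s1-a->s1 s1-b->s2 s2-a->s2 s2-b->s3 s3-a->s3 s3-b->s4 s4-a->s4 s4-b->s4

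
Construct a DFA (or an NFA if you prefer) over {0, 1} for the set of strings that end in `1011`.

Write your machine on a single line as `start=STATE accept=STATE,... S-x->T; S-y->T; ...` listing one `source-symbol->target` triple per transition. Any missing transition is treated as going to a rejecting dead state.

start=S0; accept=S4; S0-0->S0; S0-1->S1; S1-0->S2; S1-1->S1; S2-0->S0; S2-1->S3; S3-0->S2; S3-1->S4; S4-0->S2; S4-1->S1

Remember how much of `1011` the current input suffix matches. State S0 means no match yet; S1 means the last symbol is `1`; S2 means the last 2 symbols are `10`; S3 means the last 3 symbols are `101`; S4 means the last 4 symbols are `1011`. Only S4 accepts. On a mismatch, fall back to the longest proper suffix that is still a prefix of `1011`.
5 states suffice.
        0   1  
>  S0   S0  S1 
   S1   S2  S1 
   S2   S0  S3 
   S3   S2  S4 
 * S4   S2  S1 
(> = start, * = accepting)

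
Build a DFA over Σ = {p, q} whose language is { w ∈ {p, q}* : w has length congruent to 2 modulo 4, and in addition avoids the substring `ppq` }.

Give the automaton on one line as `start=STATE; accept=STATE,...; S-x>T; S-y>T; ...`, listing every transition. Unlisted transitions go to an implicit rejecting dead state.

Run two small machines in parallel and take their product. The first has 4 states tracking the input length modulo 4; the second has 4 states tracking partial matches of the forbidden pattern `ppq`. A product state is a pair (one from each), accepting exactly when both do. Equivalent product states are then merged.
       p  q 
>  A   B  C 
   B   D  E 
   C   F  E 
 * D   G  H 
 * E   I  J 
 * F   G  J 
   G   K  H 
   H   H  H 
   I   K  A 
   J   L  A 
   K   M  H 
   L   M  C 
   M   D  H 
(> = start, * = accepting)

start=A; accept=D,E,F; A-p>B; A-q>C; B-p>D; B-q>E; C-p>F; C-q>E; D-p>G; D-q>H; E-p>I; E-q>J; F-p>G; F-q>J; G-p>K; G-q>H; H-p>H; H-q>H; I-p>K; I-q>A; J-p>L; J-q>A; K-p>M; K-q>H; L-p>M; L-q>C; M-p>D; M-q>H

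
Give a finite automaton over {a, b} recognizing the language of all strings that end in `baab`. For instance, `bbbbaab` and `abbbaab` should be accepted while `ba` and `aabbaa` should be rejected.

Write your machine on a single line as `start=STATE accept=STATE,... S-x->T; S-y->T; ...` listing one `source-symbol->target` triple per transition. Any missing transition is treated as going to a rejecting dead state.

start=S0; accept=S4; S0-a->S0; S0-b->S1; S1-a->S2; S1-b->S1; S2-a->S3; S2-b->S1; S3-a->S0; S3-b->S4; S4-a->S2; S4-b->S1

Remember how much of `baab` the current input suffix matches. State S0 means no match yet; S1 means the last symbol is `b`; S2 means the last 2 symbols are `ba`; S3 means the last 3 symbols are `baa`; S4 means the last 4 symbols are `baab`. Only S4 accepts. On a mismatch, fall back to the longest proper suffix that is still a prefix of `baab`.
A 5-state machine:
        a   b  
>  S0   S0  S1 
   S1   S2  S1 
   S2   S3  S1 
   S3   S0  S4 
 * S4   S2  S1 
(> = start, * = accepting)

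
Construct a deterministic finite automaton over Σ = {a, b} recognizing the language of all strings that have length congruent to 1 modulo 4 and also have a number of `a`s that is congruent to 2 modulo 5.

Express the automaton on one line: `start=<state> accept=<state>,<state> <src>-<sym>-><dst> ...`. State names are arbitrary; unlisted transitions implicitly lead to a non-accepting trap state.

start=q0 accept=q16 q0-a->q1 q0-b->q2 q1-a->q3 q1-b->q4 q2-a->q4 q2-b->q5 q3-a->q6 q3-b->q7 q4-a->q7 q4-b->q8 q5-a->q8 q5-b->q9 q6-a->q10 q6-b->q11 q7-a->q11 q7-b->q12 q8-a->q12 q8-b->q13 q9-a->q13 q9-b->q0 q10-a->q2 q10-b->q14 q11-a->q14 q11-b->q15 q12-a->q15 q12-b->q16 q13-a->q16 q13-b->q1 q14-a->q5 q14-b->q17 q15-a->q17 q15-b->q18 q16-a->q18 q16-b->q3 q17-a->q9 q17-b->q19 q18-a->q19 q18-b->q6 q19-a->q0 q19-b->q10

Handle the two conditions separately and then intersect. One (4 states) tracks the input length modulo 4; the other (5 states) tracks the count of `a`s modulo 5. Each combined state is a pair, one component from each; accept when both components accept.
With 20 states:
          a    b  
>  q0     q1   q2 
   q1     q3   q4 
   q2     q4   q5 
   q3     q6   q7 
   q4     q7   q8 
   q5     q8   q9 
   q6    q10  q11 
   q7    q11  q12 
   q8    q12  q13 
   q9    q13   q0 
   q10    q2  q14 
   q11   q14  q15 
   q12   q15  q16 
   q13   q16   q1 
   q14    q5  q17 
   q15   q17  q18 
 * q16   q18   q3 
   q17    q9  q19 
   q18   q19   q6 
   q19    q0  q10 
(> = start, * = accepting)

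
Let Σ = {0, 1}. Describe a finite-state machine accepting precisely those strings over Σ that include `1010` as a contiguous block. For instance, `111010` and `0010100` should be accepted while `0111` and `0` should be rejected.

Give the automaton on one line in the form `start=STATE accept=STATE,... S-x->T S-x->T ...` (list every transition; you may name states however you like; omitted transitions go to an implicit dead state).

start=A accept=E A-0->A A-1->B B-0->C B-1->B C-0->A C-1->D D-0->E D-1->B E-0->E E-1->E

Track how much of `1010` has been matched so far: state A is no progress, E is the absorbing accept state reached once `1010` has occurred. Intermediate states record partial matches; on a mismatch, fall back to the longest reusable overlap.
       0  1 
>  A   A  B 
   B   C  B 
   C   A  D 
   D   E  B 
 * E   E  E 
(> = start, * = accepting)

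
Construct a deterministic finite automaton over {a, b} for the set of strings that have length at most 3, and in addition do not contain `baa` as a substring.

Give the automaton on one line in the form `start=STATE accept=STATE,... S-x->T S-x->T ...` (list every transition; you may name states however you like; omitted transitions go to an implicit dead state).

start=s0 accept=s0,s1,s2,s3,s4,s5,s6,s7,s8 s0-a->s1 s0-b->s2 s1-a->s3 s1-b->s4 s2-a->s5 s2-b->s4 s3-a->s6 s3-b->s7 s4-a->s8 s4-b->s7 s5-a->s9 s5-b->s7 s6-a->s10 s6-b->s11 s7-a->s12 s7-b->s11 s8-a->s13 s8-b->s11 s9-a->s13 s9-b->s13 s10-a->s10 s10-b->s11 s11-a->s12 s11-b->s11 s12-a->s13 s12-b->s11 s13-a->s13 s13-b->s13

Build one automaton per condition and run them in lockstep. The first has 5 states tracking the input length, saturating at 4; the second has 4 states tracking partial matches of the forbidden pattern `baa`. A product state is a pair (one from each), accepting exactly when both do.
With 14 states:
          a    b  
>* s0     s1   s2 
 * s1     s3   s4 
 * s2     s5   s4 
 * s3     s6   s7 
 * s4     s8   s7 
 * s5     s9   s7 
 * s6    s10  s11 
 * s7    s12  s11 
 * s8    s13  s11 
   s9    s13  s13 
   s10   s10  s11 
   s11   s12  s11 
   s12   s13  s11 
   s13   s13  s13 
(> = start, * = accepting)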